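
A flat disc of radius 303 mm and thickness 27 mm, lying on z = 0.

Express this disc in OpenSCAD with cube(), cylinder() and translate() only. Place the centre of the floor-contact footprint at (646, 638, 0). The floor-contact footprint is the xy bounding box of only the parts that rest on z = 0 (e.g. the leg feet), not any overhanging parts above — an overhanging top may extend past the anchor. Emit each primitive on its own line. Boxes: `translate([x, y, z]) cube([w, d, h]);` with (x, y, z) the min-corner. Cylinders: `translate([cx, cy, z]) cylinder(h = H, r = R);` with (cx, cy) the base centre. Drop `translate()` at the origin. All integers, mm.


translate([646, 638, 0]) cylinder(h = 27, r = 303);


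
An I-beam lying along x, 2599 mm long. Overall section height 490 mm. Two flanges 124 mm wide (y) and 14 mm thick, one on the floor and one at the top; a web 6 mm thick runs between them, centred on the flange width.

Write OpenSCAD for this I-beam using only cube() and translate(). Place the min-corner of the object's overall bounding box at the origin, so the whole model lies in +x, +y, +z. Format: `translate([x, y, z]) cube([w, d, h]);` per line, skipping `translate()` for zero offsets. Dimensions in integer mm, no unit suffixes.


cube([2599, 124, 14]);
translate([0, 59, 14]) cube([2599, 6, 462]);
translate([0, 0, 476]) cube([2599, 124, 14]);


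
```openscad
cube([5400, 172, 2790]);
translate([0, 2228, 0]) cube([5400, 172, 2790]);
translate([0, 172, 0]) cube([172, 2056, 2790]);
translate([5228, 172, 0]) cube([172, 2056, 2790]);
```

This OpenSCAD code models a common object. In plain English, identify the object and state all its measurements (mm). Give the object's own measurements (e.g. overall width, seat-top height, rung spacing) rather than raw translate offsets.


The wall frame of a small rectangular building: four walls, each 2790 mm tall and 172 mm thick, enclosing a footprint 5400 mm (x) by 2400 mm (y) outside-to-outside, with no floor or roof. The front and back walls (the −y and +y sides) span the full width; the two side walls fit between them.


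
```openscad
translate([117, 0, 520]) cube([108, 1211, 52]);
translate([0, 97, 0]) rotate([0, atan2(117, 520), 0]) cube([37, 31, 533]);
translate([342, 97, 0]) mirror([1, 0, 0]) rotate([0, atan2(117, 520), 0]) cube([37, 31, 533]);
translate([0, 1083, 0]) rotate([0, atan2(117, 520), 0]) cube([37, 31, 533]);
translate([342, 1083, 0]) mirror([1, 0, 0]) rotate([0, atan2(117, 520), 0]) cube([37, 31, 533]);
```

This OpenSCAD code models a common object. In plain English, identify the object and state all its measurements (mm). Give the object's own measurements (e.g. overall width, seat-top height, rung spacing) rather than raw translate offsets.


A sawhorse. A 108×1211×52 mm beam (x, y, z) sits on two A-frame leg pairs. Each pair is two raked legs of 37×31 mm section (31 mm along y) splaying symmetrically in x. Each leg rises 520 mm vertically over 117 mm of horizontal reach and is 533 mm long along its own axis. Every leg's outer bottom edge rests on the floor and its outer top edge meets a bottom edge of the beam — the left legs (tilting toward +x) meet the beam's −x bottom edge, the right legs (their mirror images, tilting toward −x) meet its +x bottom edge — so the leg tops tuck under the beam, the beam's underside is 520 mm above the floor, and the feet are 342 mm apart outside-to-outside with the beam centred between them. The two leg pairs are set in 97 mm from either end of the beam.


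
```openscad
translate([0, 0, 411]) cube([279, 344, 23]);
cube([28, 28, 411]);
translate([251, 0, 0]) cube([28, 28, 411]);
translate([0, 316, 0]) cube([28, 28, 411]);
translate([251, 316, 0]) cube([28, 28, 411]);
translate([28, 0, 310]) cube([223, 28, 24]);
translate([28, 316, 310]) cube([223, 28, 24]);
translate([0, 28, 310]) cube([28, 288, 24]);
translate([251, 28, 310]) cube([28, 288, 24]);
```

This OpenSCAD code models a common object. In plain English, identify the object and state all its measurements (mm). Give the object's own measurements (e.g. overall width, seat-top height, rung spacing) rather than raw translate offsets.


A simple wooden stool: a rectangular seat 279 mm (x) by 344 mm (y), 23 mm thick, top face at z = 434 mm, on four square legs, each 28×28 mm in cross-section. The legs rest on z = 0, each flush with a corner of the seat. Four stretchers, 28 mm wide and 24 mm tall, connect adjacent legs with their undersides at z = 310 mm, each running between the inner faces of the legs it joins and aligned with the legs' outer faces on the other axis.


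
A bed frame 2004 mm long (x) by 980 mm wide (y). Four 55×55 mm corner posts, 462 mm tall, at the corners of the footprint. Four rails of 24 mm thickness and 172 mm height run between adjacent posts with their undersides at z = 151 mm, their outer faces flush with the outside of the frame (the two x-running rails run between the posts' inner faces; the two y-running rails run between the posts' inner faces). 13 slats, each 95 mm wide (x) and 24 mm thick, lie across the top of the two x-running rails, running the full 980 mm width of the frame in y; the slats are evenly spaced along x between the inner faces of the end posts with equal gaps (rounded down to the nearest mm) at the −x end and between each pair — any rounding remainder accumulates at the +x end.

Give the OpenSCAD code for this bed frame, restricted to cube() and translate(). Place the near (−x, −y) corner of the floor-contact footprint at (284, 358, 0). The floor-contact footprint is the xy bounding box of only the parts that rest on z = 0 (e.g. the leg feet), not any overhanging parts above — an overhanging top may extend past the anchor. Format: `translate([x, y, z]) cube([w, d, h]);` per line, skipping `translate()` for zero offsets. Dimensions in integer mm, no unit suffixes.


// slat z = rail_z + rail_h = 151 + 172 = 323
// slat gap = ⌊(1894 − 13·95) / 14⌋ = 47
translate([284, 358, 0]) cube([55, 55, 462]);
translate([284, 1283, 0]) cube([55, 55, 462]);
translate([2233, 358, 0]) cube([55, 55, 462]);
translate([2233, 1283, 0]) cube([55, 55, 462]);
translate([339, 358, 151]) cube([1894, 24, 172]);
translate([339, 1314, 151]) cube([1894, 24, 172]);
translate([284, 413, 151]) cube([24, 870, 172]);
translate([2264, 413, 151]) cube([24, 870, 172]);
translate([386, 358, 323]) cube([95, 980, 24]);
translate([528, 358, 323]) cube([95, 980, 24]);
translate([670, 358, 323]) cube([95, 980, 24]);
translate([812, 358, 323]) cube([95, 980, 24]);
translate([954, 358, 323]) cube([95, 980, 24]);
translate([1096, 358, 323]) cube([95, 980, 24]);
translate([1238, 358, 323]) cube([95, 980, 24]);
translate([1380, 358, 323]) cube([95, 980, 24]);
translate([1522, 358, 323]) cube([95, 980, 24]);
translate([1664, 358, 323]) cube([95, 980, 24]);
translate([1806, 358, 323]) cube([95, 980, 24]);
translate([1948, 358, 323]) cube([95, 980, 24]);
translate([2090, 358, 323]) cube([95, 980, 24]);


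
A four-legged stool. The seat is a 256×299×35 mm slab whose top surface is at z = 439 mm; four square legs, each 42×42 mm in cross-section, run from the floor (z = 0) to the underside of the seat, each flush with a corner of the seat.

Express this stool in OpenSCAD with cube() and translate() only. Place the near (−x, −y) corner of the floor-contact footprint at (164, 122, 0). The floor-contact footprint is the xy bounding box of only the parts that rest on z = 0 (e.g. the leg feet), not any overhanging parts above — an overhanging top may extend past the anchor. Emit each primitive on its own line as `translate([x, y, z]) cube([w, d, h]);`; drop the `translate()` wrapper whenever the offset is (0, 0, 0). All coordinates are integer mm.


translate([164, 122, 404]) cube([256, 299, 35]);
translate([164, 122, 0]) cube([42, 42, 404]);
translate([378, 122, 0]) cube([42, 42, 404]);
translate([164, 379, 0]) cube([42, 42, 404]);
translate([378, 379, 0]) cube([42, 42, 404]);


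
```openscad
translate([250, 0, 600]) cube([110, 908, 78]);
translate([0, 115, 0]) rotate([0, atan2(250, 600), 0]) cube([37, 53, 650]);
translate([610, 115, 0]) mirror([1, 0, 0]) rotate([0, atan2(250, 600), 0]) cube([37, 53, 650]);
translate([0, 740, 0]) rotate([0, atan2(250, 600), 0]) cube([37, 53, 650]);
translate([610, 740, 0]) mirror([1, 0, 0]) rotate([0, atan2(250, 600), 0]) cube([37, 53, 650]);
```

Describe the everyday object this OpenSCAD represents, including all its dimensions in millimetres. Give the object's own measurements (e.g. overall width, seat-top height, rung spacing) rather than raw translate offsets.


A sawhorse. A 110×908×78 mm beam (x, y, z) sits on two A-frame leg pairs. Each pair is two raked legs of 37×53 mm section (53 mm along y) splaying symmetrically in x. Each leg rises 600 mm vertically over 250 mm of horizontal reach and is 650 mm long along its own axis. Every leg's outer bottom edge rests on the floor and its outer top edge meets a bottom edge of the beam — the left legs (tilting toward +x) meet the beam's −x bottom edge, the right legs (their mirror images, tilting toward −x) meet its +x bottom edge — so the leg tops tuck under the beam, the beam's underside is 600 mm above the floor, and the feet are 610 mm apart outside-to-outside with the beam centred between them. The two leg pairs are set in 115 mm from either end of the beam.


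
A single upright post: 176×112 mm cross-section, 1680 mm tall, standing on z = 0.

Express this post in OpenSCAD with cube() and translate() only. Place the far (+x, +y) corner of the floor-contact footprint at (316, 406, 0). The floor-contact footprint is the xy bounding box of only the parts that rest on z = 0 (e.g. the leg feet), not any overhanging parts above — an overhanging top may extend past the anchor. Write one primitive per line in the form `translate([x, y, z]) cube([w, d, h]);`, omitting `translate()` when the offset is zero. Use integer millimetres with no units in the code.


translate([140, 294, 0]) cube([176, 112, 1680]);


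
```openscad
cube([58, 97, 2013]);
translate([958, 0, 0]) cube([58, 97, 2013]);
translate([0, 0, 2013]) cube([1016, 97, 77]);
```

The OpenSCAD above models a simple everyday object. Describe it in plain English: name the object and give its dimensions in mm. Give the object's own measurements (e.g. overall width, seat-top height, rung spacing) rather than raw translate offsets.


A door frame. The clear opening is 900 mm wide and 2013 mm high. Two 58 mm wide jambs, 97 mm deep, stand either side of the opening from the floor to the top of the opening. A 77 mm thick head sits across the top of both jambs, spanning the full outside width of the frame.


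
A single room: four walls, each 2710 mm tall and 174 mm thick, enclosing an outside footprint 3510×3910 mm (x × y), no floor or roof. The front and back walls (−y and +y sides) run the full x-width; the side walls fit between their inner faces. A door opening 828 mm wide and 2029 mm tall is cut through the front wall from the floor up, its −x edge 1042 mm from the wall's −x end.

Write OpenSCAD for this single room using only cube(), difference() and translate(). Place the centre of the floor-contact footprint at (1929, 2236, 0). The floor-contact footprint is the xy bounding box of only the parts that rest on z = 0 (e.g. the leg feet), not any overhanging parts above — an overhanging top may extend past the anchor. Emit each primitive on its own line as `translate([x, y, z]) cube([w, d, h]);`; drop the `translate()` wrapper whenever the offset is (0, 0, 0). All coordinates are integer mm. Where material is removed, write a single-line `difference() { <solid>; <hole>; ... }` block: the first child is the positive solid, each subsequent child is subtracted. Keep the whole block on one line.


difference() { translate([174, 281, 0]) cube([3510, 174, 2710]); translate([1216, 281, 0]) cube([828, 174, 2029]); }
translate([174, 4017, 0]) cube([3510, 174, 2710]);
translate([174, 455, 0]) cube([174, 3562, 2710]);
translate([3510, 455, 0]) cube([174, 3562, 2710]);


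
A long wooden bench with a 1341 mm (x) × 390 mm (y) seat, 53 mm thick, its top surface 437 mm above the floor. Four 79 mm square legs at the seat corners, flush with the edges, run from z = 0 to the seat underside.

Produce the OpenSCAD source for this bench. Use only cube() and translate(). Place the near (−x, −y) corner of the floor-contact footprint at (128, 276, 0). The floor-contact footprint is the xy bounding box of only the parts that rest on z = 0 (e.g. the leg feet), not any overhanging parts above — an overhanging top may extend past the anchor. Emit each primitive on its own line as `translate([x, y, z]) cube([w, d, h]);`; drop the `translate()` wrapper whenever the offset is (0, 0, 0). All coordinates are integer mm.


// leg_h = 437 − 53 = 384
translate([128, 276, 384]) cube([1341, 390, 53]);
translate([128, 276, 0]) cube([79, 79, 384]);
translate([128, 587, 0]) cube([79, 79, 384]);
translate([1390, 276, 0]) cube([79, 79, 384]);
translate([1390, 587, 0]) cube([79, 79, 384]);


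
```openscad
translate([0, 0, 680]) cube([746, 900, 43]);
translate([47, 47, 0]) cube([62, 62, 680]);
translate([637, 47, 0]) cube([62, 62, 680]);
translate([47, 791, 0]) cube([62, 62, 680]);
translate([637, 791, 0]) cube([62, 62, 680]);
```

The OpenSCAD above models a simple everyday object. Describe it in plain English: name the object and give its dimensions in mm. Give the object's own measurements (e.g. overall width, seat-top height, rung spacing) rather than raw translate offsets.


A table: top 746 mm (x) × 900 mm (y), 43 mm thick, upper face at z = 723 mm, on four 62×62 mm square legs, each inset 47 mm from the nearest pair of top edges from z = 0 to the bottom of the top.


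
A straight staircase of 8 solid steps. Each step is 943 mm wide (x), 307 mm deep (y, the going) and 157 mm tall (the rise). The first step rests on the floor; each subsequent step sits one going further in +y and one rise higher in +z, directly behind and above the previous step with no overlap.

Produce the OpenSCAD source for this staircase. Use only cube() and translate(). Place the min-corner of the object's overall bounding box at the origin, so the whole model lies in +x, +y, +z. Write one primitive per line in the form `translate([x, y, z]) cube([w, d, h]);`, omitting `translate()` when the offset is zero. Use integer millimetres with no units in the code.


cube([943, 307, 157]);
translate([0, 307, 157]) cube([943, 307, 157]);
translate([0, 614, 314]) cube([943, 307, 157]);
translate([0, 921, 471]) cube([943, 307, 157]);
translate([0, 1228, 628]) cube([943, 307, 157]);
translate([0, 1535, 785]) cube([943, 307, 157]);
translate([0, 1842, 942]) cube([943, 307, 157]);
translate([0, 2149, 1099]) cube([943, 307, 157]);


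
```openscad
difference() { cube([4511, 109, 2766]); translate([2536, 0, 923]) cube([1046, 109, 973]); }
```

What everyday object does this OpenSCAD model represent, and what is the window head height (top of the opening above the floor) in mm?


A wall with a window opening. The window head height is 1896 mm.

A wall with a rectangular opening subtracted — a window. Sill at z = 923, opening 973 mm tall, so the head is at 923 + 973 = 1896 mm.


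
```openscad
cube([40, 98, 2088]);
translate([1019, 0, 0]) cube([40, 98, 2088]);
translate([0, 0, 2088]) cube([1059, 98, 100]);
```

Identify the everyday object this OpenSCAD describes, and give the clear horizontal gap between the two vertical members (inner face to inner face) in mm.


A door frame. The clear opening width is 979 mm.

Two 2088 mm tall posts with a header on top — a door frame. The left jamb is 40 mm wide at x = 0; the right jamb starts at x = 1019. The clear opening is 1019 − 40 = 979 mm.


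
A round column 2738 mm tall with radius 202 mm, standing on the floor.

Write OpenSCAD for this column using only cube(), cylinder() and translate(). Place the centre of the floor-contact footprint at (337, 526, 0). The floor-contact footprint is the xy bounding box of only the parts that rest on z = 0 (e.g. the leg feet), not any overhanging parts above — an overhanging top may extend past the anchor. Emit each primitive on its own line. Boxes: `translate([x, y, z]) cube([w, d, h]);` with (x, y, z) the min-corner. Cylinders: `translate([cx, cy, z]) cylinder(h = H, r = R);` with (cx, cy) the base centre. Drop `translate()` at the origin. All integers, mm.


translate([337, 526, 0]) cylinder(h = 2738, r = 202);


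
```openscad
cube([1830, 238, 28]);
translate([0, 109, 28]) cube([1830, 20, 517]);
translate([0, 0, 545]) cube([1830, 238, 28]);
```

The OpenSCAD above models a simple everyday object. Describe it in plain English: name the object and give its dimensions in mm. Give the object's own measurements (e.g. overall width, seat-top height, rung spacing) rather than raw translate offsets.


An I-beam lying along x, 1830 mm long. Overall section height 573 mm. Two flanges 238 mm wide (y) and 28 mm thick, one on the floor and one at the top; a web 20 mm thick runs between them, centred on the flange width.


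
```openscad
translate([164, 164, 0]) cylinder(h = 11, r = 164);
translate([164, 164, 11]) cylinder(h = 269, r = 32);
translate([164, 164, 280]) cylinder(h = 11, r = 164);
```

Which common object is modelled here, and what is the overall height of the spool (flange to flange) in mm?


A spool. The overall height is 291 mm.

Three coaxial cylinders, large–small–large — a spool. Two 11 mm flanges and a 269 mm core give 11 + 269 + 11 = 291 mm.


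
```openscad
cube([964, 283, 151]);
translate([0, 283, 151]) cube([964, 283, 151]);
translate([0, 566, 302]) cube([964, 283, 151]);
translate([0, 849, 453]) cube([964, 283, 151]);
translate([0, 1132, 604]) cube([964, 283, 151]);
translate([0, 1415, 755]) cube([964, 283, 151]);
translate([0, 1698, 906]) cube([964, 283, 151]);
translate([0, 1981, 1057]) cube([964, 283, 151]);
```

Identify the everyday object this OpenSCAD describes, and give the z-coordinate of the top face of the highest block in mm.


A staircase. The total rise is 1208 mm.

8 identical blocks, each offset up and back from the previous — a staircase. Each step is 151 mm tall and there are 8 of them, so the total rise is 8 × 151 = 1208 mm.


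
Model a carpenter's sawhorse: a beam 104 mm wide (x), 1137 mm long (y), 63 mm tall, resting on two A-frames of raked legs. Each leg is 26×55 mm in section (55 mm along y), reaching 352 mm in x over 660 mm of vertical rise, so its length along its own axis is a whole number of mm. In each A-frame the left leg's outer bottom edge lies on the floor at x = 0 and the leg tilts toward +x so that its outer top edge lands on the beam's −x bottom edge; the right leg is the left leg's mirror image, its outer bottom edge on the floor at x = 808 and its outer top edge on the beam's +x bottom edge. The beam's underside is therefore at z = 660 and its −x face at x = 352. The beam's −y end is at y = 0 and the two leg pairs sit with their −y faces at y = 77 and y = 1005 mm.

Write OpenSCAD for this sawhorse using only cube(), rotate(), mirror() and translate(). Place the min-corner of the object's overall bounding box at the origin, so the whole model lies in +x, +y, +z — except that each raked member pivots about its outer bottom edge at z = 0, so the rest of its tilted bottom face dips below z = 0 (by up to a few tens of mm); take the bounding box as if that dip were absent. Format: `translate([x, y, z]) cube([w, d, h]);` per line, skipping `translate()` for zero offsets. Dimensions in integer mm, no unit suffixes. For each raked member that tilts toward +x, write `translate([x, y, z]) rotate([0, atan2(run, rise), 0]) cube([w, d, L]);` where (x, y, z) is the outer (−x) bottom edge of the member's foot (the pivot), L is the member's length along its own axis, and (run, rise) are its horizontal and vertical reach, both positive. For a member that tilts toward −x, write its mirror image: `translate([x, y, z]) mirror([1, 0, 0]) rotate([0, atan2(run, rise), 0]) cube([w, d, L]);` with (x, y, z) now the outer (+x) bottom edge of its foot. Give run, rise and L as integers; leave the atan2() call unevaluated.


// leg length = √(352² + 660²) = 748
// right-leg outer foot x = 2·352 + 104 = 808
// beam min-corner = (352, 0, 660)
translate([352, 0, 660]) cube([104, 1137, 63]);
translate([0, 77, 0]) rotate([0, atan2(352, 660), 0]) cube([26, 55, 748]);
translate([808, 77, 0]) mirror([1, 0, 0]) rotate([0, atan2(352, 660), 0]) cube([26, 55, 748]);
translate([0, 1005, 0]) rotate([0, atan2(352, 660), 0]) cube([26, 55, 748]);
translate([808, 1005, 0]) mirror([1, 0, 0]) rotate([0, atan2(352, 660), 0]) cube([26, 55, 748]);


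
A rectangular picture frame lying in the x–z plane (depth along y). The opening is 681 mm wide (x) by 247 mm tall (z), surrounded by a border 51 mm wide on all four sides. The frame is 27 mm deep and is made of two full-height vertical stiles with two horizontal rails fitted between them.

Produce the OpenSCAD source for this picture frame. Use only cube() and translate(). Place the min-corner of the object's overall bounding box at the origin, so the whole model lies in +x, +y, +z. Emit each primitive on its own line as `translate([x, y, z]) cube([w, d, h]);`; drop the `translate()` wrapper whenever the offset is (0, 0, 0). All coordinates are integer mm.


cube([51, 27, 349]);
translate([732, 0, 0]) cube([51, 27, 349]);
translate([51, 0, 0]) cube([681, 27, 51]);
translate([51, 0, 298]) cube([681, 27, 51]);


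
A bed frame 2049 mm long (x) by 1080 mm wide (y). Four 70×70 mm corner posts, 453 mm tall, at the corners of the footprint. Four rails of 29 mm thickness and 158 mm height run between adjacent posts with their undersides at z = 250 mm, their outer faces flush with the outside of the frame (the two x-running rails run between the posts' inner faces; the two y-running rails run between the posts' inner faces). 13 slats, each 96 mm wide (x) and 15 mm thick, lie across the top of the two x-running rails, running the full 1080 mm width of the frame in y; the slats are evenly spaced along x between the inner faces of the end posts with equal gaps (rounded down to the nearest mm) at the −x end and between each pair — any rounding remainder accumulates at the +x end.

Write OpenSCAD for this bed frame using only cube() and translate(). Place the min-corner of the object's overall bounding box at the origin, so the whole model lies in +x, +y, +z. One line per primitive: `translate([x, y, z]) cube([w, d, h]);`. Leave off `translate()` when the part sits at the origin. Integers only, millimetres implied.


cube([70, 70, 453]);
translate([0, 1010, 0]) cube([70, 70, 453]);
translate([1979, 0, 0]) cube([70, 70, 453]);
translate([1979, 1010, 0]) cube([70, 70, 453]);
translate([70, 0, 250]) cube([1909, 29, 158]);
translate([70, 1051, 250]) cube([1909, 29, 158]);
translate([0, 70, 250]) cube([29, 940, 158]);
translate([2020, 70, 250]) cube([29, 940, 158]);
translate([117, 0, 408]) cube([96, 1080, 15]);
translate([260, 0, 408]) cube([96, 1080, 15]);
translate([403, 0, 408]) cube([96, 1080, 15]);
translate([546, 0, 408]) cube([96, 1080, 15]);
translate([689, 0, 408]) cube([96, 1080, 15]);
translate([832, 0, 408]) cube([96, 1080, 15]);
translate([975, 0, 408]) cube([96, 1080, 15]);
translate([1118, 0, 408]) cube([96, 1080, 15]);
translate([1261, 0, 408]) cube([96, 1080, 15]);
translate([1404, 0, 408]) cube([96, 1080, 15]);
translate([1547, 0, 408]) cube([96, 1080, 15]);
translate([1690, 0, 408]) cube([96, 1080, 15]);
translate([1833, 0, 408]) cube([96, 1080, 15]);


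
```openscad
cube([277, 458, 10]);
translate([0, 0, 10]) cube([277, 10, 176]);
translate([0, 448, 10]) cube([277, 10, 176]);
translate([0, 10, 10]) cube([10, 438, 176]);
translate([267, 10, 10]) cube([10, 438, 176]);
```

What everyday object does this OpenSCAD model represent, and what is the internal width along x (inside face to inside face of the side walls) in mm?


An open box. The internal width is 257 mm.

A 277×458 base slab with four walls standing on it — an open box. The base is 277 mm wide and the walls are 10 mm thick, so the internal width is 277 − 2 × 10 = 257 mm.


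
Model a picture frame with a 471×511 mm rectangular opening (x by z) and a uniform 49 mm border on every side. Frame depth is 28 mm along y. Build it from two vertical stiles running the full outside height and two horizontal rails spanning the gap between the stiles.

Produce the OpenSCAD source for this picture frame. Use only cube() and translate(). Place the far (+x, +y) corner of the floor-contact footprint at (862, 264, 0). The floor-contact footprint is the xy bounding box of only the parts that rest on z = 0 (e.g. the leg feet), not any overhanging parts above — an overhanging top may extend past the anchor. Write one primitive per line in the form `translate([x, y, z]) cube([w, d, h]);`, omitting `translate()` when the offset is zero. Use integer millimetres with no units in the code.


translate([293, 236, 0]) cube([49, 28, 609]);
translate([813, 236, 0]) cube([49, 28, 609]);
translate([342, 236, 0]) cube([471, 28, 49]);
translate([342, 236, 560]) cube([471, 28, 49]);


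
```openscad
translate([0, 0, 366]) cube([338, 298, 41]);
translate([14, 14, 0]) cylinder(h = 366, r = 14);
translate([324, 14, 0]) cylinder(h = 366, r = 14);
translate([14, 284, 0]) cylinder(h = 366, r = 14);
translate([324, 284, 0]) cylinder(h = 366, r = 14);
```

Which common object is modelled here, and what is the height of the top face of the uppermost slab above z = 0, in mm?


A stool. The seat height is 407 mm.

A 338×298×41 slab at z = 366 on four corner cylinders — a stool. The seat top is 366 + 41 = 407 mm.


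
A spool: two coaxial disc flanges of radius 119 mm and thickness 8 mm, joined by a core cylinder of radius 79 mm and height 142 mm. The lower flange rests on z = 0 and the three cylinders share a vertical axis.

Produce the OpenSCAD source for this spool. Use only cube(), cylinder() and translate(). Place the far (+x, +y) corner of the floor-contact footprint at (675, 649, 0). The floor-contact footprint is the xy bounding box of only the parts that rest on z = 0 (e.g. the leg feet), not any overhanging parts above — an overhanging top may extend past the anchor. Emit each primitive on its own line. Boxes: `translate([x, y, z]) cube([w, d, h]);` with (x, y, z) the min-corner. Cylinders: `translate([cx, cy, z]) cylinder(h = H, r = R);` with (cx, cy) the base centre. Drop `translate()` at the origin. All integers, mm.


translate([556, 530, 0]) cylinder(h = 8, r = 119);
translate([556, 530, 8]) cylinder(h = 142, r = 79);
translate([556, 530, 150]) cylinder(h = 8, r = 119);


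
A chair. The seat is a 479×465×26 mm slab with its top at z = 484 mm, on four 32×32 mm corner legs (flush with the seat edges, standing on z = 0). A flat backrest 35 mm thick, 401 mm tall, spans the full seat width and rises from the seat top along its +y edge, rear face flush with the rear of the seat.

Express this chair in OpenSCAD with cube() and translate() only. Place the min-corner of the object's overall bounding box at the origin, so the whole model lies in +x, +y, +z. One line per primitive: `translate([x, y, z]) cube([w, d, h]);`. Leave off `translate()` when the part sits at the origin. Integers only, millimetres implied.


// leg_h = 484 - 26 = 458
translate([0, 0, 458]) cube([479, 465, 26]);
cube([32, 32, 458]);
translate([447, 0, 0]) cube([32, 32, 458]);
translate([0, 433, 0]) cube([32, 32, 458]);
translate([447, 433, 0]) cube([32, 32, 458]);
translate([0, 430, 484]) cube([479, 35, 401]);


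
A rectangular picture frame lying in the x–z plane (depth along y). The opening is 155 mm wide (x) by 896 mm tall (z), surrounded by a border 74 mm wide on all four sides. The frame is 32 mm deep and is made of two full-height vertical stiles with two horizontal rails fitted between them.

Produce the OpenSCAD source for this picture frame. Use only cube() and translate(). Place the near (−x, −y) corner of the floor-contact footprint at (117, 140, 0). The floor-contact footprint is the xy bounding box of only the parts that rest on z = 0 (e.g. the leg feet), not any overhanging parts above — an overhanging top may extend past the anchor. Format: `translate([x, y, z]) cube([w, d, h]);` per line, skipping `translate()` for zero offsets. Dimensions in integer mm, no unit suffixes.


translate([117, 140, 0]) cube([74, 32, 1044]);
translate([346, 140, 0]) cube([74, 32, 1044]);
translate([191, 140, 0]) cube([155, 32, 74]);
translate([191, 140, 970]) cube([155, 32, 74]);


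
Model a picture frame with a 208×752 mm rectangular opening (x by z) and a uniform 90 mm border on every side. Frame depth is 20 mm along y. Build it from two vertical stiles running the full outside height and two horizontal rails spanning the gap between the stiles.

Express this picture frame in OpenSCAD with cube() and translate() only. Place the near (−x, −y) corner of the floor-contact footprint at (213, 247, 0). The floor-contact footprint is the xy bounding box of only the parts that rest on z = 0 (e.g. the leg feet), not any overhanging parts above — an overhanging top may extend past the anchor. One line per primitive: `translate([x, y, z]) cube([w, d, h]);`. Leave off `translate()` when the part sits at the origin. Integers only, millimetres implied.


translate([213, 247, 0]) cube([90, 20, 932]);
translate([511, 247, 0]) cube([90, 20, 932]);
translate([303, 247, 0]) cube([208, 20, 90]);
translate([303, 247, 842]) cube([208, 20, 90]);


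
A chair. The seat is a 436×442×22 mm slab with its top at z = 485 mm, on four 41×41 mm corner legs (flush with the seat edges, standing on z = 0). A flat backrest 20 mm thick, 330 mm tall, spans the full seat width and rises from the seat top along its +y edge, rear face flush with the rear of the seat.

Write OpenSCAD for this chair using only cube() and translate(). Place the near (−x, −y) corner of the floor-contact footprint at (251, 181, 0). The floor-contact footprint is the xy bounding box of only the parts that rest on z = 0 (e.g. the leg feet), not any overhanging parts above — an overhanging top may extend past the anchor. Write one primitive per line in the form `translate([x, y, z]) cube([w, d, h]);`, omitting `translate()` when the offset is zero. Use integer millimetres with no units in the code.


translate([251, 181, 463]) cube([436, 442, 22]);
translate([251, 181, 0]) cube([41, 41, 463]);
translate([646, 181, 0]) cube([41, 41, 463]);
translate([251, 582, 0]) cube([41, 41, 463]);
translate([646, 582, 0]) cube([41, 41, 463]);
translate([251, 603, 485]) cube([436, 20, 330]);


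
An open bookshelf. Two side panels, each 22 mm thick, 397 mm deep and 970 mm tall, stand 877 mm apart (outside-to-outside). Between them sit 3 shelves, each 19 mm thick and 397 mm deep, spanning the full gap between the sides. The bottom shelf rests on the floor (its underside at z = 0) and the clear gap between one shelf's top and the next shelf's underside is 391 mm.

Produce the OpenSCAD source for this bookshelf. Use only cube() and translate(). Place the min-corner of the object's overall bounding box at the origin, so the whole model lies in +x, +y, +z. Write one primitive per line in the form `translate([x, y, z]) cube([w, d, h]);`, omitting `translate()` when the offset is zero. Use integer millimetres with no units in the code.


cube([22, 397, 970]);
translate([855, 0, 0]) cube([22, 397, 970]);
translate([22, 0, 0]) cube([833, 397, 19]);
translate([22, 0, 410]) cube([833, 397, 19]);
translate([22, 0, 820]) cube([833, 397, 19]);


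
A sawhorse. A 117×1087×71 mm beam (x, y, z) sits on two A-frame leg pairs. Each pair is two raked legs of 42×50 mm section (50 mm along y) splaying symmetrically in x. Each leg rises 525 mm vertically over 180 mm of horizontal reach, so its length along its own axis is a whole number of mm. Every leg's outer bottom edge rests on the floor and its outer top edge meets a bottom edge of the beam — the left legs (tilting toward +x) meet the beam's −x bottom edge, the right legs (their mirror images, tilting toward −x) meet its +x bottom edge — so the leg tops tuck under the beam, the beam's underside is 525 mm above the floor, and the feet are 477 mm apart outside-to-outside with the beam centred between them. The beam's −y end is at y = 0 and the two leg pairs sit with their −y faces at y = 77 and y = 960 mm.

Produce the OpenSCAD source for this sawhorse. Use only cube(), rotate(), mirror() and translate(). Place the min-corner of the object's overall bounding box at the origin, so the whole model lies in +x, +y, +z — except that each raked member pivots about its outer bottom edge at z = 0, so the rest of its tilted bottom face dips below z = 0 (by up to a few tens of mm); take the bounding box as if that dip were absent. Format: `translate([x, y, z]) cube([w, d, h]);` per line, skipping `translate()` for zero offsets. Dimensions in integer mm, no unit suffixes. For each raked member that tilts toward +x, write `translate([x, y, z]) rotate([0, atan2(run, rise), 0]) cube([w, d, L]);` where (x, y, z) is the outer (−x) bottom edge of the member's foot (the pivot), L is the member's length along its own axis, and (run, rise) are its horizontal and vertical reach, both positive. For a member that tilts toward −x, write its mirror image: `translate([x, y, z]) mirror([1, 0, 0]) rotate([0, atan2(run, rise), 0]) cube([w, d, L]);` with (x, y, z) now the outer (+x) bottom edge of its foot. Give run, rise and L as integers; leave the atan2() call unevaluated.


translate([180, 0, 525]) cube([117, 1087, 71]);
translate([0, 77, 0]) rotate([0, atan2(180, 525), 0]) cube([42, 50, 555]);
translate([477, 77, 0]) mirror([1, 0, 0]) rotate([0, atan2(180, 525), 0]) cube([42, 50, 555]);
translate([0, 960, 0]) rotate([0, atan2(180, 525), 0]) cube([42, 50, 555]);
translate([477, 960, 0]) mirror([1, 0, 0]) rotate([0, atan2(180, 525), 0]) cube([42, 50, 555]);


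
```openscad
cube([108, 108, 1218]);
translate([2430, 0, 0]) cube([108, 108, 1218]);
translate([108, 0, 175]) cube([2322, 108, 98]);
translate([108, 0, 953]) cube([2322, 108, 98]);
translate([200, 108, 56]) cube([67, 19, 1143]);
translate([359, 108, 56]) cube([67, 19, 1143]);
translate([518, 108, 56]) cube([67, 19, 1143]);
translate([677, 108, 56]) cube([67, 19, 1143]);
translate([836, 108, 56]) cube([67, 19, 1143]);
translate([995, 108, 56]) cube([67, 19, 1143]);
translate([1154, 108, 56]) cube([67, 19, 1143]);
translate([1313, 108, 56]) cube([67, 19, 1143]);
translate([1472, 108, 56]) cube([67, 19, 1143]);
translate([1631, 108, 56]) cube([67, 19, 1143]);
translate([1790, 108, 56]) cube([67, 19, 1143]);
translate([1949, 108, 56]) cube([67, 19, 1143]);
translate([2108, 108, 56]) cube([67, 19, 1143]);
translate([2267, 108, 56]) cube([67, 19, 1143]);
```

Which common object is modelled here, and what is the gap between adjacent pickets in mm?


A fence section. The picket gap is 92 mm.

Two posts, two rails, 14 pickets — a fence section. Span 2322 mm holds 14 pickets of 67 mm with 15 equal gaps: ⌊(2322 − 14·67) / 15⌋ = 92 mm.


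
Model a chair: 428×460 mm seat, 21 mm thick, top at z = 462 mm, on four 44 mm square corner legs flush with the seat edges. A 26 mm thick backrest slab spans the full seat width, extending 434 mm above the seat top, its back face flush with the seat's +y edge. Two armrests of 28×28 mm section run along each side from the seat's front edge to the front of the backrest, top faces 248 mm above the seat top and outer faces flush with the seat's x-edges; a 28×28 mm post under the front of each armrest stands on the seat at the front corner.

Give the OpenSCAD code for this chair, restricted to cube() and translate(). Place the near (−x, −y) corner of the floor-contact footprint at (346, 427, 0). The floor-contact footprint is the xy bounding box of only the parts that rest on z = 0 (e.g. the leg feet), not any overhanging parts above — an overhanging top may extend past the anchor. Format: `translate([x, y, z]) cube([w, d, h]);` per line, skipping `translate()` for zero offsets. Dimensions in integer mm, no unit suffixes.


translate([346, 427, 441]) cube([428, 460, 21]);
translate([346, 427, 0]) cube([44, 44, 441]);
translate([730, 427, 0]) cube([44, 44, 441]);
translate([346, 843, 0]) cube([44, 44, 441]);
translate([730, 843, 0]) cube([44, 44, 441]);
translate([346, 861, 462]) cube([428, 26, 434]);
translate([346, 427, 682]) cube([28, 434, 28]);
translate([746, 427, 682]) cube([28, 434, 28]);
translate([346, 427, 462]) cube([28, 28, 220]);
translate([746, 427, 462]) cube([28, 28, 220]);


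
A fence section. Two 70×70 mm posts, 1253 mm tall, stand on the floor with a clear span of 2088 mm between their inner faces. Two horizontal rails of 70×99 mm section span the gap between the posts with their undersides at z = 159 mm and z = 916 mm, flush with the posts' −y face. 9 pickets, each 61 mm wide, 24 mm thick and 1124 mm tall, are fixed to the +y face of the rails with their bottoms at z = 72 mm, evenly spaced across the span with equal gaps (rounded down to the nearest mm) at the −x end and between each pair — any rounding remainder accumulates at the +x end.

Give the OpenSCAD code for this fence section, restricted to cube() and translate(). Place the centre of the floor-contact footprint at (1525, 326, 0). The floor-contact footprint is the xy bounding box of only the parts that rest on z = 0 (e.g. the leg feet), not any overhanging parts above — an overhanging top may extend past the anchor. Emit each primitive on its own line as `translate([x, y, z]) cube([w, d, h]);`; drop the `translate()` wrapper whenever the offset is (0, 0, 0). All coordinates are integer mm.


translate([411, 291, 0]) cube([70, 70, 1253]);
translate([2569, 291, 0]) cube([70, 70, 1253]);
translate([481, 291, 159]) cube([2088, 70, 99]);
translate([481, 291, 916]) cube([2088, 70, 99]);
translate([634, 361, 72]) cube([61, 24, 1124]);
translate([848, 361, 72]) cube([61, 24, 1124]);
translate([1062, 361, 72]) cube([61, 24, 1124]);
translate([1276, 361, 72]) cube([61, 24, 1124]);
translate([1490, 361, 72]) cube([61, 24, 1124]);
translate([1704, 361, 72]) cube([61, 24, 1124]);
translate([1918, 361, 72]) cube([61, 24, 1124]);
translate([2132, 361, 72]) cube([61, 24, 1124]);
translate([2346, 361, 72]) cube([61, 24, 1124]);


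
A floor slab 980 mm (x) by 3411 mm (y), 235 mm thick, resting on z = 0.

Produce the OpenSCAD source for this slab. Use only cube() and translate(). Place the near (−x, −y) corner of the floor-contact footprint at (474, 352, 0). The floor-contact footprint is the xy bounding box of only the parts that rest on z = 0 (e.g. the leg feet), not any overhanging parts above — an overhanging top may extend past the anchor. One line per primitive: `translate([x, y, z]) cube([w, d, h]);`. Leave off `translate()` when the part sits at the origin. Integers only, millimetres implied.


translate([474, 352, 0]) cube([980, 3411, 235]);


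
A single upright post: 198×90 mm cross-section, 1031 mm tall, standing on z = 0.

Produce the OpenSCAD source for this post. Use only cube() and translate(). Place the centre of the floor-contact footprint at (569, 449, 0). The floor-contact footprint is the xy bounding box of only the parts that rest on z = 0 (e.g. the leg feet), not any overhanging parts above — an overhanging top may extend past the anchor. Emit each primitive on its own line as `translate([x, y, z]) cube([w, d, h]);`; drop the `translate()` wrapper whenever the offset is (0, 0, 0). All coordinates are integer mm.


translate([470, 404, 0]) cube([198, 90, 1031]);


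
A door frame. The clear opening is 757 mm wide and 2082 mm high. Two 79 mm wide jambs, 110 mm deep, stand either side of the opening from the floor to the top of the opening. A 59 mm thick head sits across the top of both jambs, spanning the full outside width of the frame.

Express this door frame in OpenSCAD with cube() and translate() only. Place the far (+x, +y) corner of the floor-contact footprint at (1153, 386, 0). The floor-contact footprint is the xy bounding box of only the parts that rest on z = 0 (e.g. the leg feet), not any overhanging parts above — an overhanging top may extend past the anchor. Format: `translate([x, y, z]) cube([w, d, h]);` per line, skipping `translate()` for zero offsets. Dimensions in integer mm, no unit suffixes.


translate([238, 276, 0]) cube([79, 110, 2082]);
translate([1074, 276, 0]) cube([79, 110, 2082]);
translate([238, 276, 2082]) cube([915, 110, 59]);
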